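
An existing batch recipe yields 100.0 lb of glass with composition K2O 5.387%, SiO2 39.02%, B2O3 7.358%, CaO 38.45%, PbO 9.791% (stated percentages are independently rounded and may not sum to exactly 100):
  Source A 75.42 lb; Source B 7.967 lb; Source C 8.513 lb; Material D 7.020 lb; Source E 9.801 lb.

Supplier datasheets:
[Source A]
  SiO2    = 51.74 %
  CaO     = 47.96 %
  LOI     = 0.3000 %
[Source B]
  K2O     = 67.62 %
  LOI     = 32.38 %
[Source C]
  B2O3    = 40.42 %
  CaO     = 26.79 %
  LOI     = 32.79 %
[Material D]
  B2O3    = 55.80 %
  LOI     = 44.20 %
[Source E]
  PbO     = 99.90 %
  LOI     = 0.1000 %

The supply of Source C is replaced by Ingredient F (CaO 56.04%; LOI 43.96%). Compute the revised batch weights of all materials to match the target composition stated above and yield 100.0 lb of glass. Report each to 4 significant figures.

Each numeric step holds exact precision in all steps; in-progress results appear rounded to four significant digits in the working; exactly one rounding is applied to each reported number. Derived quantities (totals, ignition loss, glass mass, the yield, the five compositions) are recomputed using the weight values at 100.0 lb of glass at full float precision, as set out in the problem or answer text.
Per-oxide target masses for 100.0 lb glass:
  K2O: 5.387% × 100.0 = 5.387 lb
  SiO2: 39.02% × 100.0 = 39.02 lb
  B2O3: 7.358% × 100.0 = 7.358 lb
  CaO: 38.45% × 100.0 = 38.45 lb
  PbO: 9.791% × 100.0 = 9.791 lb
Balance tally, oxide-wise, given the weights on record, relative to the basis at hand (sum by sum, the targets are met within answer rounding):
  K2O: 7.967·0.6762 = 5.387 lb (target 5.387 lb)
  SiO2: 75.42·0.5174 = 39.02 lb (target 39.02 lb)
  B2O3: 13.19·0.5580 = 7.360 lb (target 7.358 lb)
  CaO: 75.42·0.4796 + 4.070·0.5604 = 38.45 lb (target 38.45 lb)
  PbO: 9.801·0.9990 = 9.791 lb (target 9.791 lb)
Glass-mass bookkeeping: total batch − LOI = 100.0 lb (summing oxide targets gives 100.0 lb; the stated basis being 100.0 lb — rounding explains the deltas).
Summing the batch: Σ batch = 110.4 lb; LOI removed, Σ of batch·LOI: 10.43 lb; yield = glass ÷ total batch = 90.55%.

Revised batch per 100.0 lb glass:
  Source A: 75.42 lb
  Source B: 7.967 lb
  Ingredient F: 4.070 lb
  Material D: 13.19 lb
  Source E: 9.801 lb
Total batch = 110.4 lb; LOI loss = 10.43 lb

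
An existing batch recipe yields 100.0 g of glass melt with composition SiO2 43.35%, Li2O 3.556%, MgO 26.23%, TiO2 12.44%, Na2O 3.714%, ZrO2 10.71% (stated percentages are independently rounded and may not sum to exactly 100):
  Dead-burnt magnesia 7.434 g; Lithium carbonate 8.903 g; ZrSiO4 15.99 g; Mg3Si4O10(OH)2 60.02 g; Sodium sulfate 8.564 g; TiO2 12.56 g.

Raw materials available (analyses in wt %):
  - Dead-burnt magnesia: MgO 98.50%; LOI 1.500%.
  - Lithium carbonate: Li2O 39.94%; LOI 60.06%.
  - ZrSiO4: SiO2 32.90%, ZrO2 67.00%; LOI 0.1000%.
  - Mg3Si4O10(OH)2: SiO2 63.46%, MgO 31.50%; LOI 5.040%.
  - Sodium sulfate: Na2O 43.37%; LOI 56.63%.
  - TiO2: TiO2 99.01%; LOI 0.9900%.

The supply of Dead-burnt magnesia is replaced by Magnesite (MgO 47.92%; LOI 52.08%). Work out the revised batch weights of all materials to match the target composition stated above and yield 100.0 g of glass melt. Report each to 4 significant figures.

The intermediate values are printed (rounded to 4 significant figures) between the steps; exact precision is held from start to finish. A single rounding produces each reported result. Derived quantities are rebuilt using the weight values at 100.0 g of glass at full precision (net glass mass, yield, the six compositions, LOI, totals), as set out in question or answer.
Target masses of each oxide per 100.0 g glass melt:
  SiO2: 43.35% × 100.0 = 43.35 g
  Li2O: 3.556% × 100.0 = 3.556 g
  MgO: 26.23% × 100.0 = 26.23 g
  TiO2: 12.44% × 100.0 = 12.44 g
  Na2O: 3.714% × 100.0 = 3.714 g
  ZrO2: 10.71% × 100.0 = 10.71 g
Oxide-by-oxide audit working from each reported weight, against the basis in use (summed amounts equal target values net of answer rounding effects):
  SiO2: 15.99·0.3290 + 60.02·0.6346 = 43.35 g (target 43.35 g)
  Li2O: 8.903·0.3994 = 3.556 g (target 3.556 g)
  MgO: 15.28·0.4792 + 60.02·0.3150 = 26.23 g (target 26.23 g)
  TiO2: 12.56·0.9901 = 12.44 g (target 12.44 g)
  Na2O: 8.564·0.4337 = 3.714 g (target 3.714 g)
  ZrO2: 15.99·0.6700 = 10.71 g (target 10.71 g)
Mass balance on the glass: total batch − LOI = 100.0 g (oxide target masses add up to 100.0 g; stated basis 100.0 g — differing by rounding only).
Total batch = Σ batch = 121.3 g; Σ batch·LOI gives LOI loss = 21.32 g; the yield ratio, glass ÷ batch: 82.43%.

Revised batch per 100.0 g glass melt:
  Magnesite: 15.28 g
  Lithium carbonate: 8.903 g
  ZrSiO4: 15.99 g
  Mg3Si4O10(OH)2: 60.02 g
  Sodium sulfate: 8.564 g
  TiO2: 12.56 g
Total batch = 121.3 g; LOI loss = 21.32 g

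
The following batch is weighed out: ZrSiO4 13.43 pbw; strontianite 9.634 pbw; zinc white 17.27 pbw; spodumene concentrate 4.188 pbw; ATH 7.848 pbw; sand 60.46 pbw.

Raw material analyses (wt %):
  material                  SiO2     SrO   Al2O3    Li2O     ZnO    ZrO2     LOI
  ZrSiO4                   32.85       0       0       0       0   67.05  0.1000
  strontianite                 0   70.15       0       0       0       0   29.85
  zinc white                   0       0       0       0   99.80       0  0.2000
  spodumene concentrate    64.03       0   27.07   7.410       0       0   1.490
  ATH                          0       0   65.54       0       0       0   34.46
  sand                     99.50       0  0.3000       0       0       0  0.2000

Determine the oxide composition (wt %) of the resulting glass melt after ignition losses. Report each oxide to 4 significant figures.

Intermediates appear (rounded to 4 significant figures) between the steps. All arithmetic runs at full float precision from start to finish. Every reported result takes a single rounding; all derived quantities are recomputed in full precision (totals, the six compositions, LOI, the yield, net glass mass) from the weighed amounts per 107.0 pbw of glass precisely as stated by the question or the answer.
Delivered oxide masses:
  SiO2: 13.43·0.3285 + 4.188·0.6403 + 60.46·0.9950 = 67.25 pbw
  SrO: 9.634·0.7015 = 6.758 pbw
  Al2O3: 4.188·0.2707 + 7.848·0.6554 + 60.46·0.003000 = 6.459 pbw
  Li2O: 4.188·0.07410 = 0.3103 pbw
  ZnO: 17.27·0.9980 = 17.24 pbw
  ZrO2: 13.43·0.6705 = 9.005 pbw
LOI: 13.43·0.001000 + 9.634·0.2985 + 17.27·0.002000 + 4.188·0.01490 + 7.848·0.3446 + 60.46·0.002000 = 5.811 pbw
Glass mass = batch − LOI = 112.8 − 5.811 = 107.0 pbw (the oxide masses sum to this)
wt % = oxide mass / glass mass × 100

Glass mass = 107.0 pbw (batch 112.8 − LOI 5.811).
Composition: SiO2 62.84%, SrO 6.315%, Al2O3 6.035%, Li2O 0.2900%, ZnO 16.11%, ZrO2 8.414%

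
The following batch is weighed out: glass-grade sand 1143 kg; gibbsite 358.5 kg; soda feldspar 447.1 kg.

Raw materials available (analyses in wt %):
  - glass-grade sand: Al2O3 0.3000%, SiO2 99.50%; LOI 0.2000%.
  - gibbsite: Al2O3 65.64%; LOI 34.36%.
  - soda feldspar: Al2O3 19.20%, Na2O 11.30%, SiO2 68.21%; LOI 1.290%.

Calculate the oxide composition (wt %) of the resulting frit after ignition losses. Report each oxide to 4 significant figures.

The intermediate values are printed, rounded to four significant figures, in the printout — all internal work carries exact precision through the solve — each reported value is rounded exactly once — derived quantities, including totals, ignition loss, glass mass, yield, three oxide percentages, are carried from the weighed amounts for 1817 kg of glass in full precision, as quoted within the problem or answer text.
Oxide-by-oxide delivered mass:
  Al2O3: 1143·0.003000 + 358.5·0.6564 + 447.1·0.1920 = 324.6 kg
  Na2O: 447.1·0.1130 = 50.52 kg
  SiO2: 1143·0.9950 + 447.1·0.6821 = 1442 kg
LOI: 1143·0.002000 + 358.5·0.3436 + 447.1·0.01290 = 131.2 kg
Net of LOI, the glass mass = 1949 − 131.2 = 1817 kg (equal to the oxide-mass sum)
wt % = oxide mass / glass mass × 100

Glass mass = 1817 kg (batch 1949 − LOI 131.2).
Composition: Al2O3 17.86%, Na2O 2.780%, SiO2 79.36%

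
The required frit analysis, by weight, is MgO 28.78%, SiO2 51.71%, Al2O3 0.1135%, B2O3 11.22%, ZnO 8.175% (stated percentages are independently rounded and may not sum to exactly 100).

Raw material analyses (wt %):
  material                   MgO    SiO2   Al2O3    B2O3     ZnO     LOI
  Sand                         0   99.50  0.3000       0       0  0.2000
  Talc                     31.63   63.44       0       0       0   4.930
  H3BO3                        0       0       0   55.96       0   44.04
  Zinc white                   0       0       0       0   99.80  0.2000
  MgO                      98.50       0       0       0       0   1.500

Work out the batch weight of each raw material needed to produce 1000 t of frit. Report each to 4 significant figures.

The intermediate values are printed, rounded to four significant digits, on the page. All internal work runs at full float precision from first step to last — every reported result is rounded once only. Derived quantities are recomputed in full precision (LOI, glass mass, the totals, yield, five oxide percentages) using the weight values per 1000 t of glass exactly as printed in problem or answer.
Oxide-by-oxide targets in 1000 t frit:
  MgO: 28.78% × 1000 = 287.8 t
  SiO2: 51.71% × 1000 = 517.1 t
  Al2O3: 0.1135% × 1000 = 1.135 t
  B2O3: 11.22% × 1000 = 112.2 t
  ZnO: 8.175% × 1000 = 81.75 t
Mass-balance tally per oxide on the weights just shown, per the basis as stated (sums match the target masses net of answer rounding effects):
  MgO: 221.7·0.3163 + 221.0·0.9850 = 287.8 t (target 287.8 t)
  SiO2: 378.3·0.9950 + 221.7·0.6344 = 517.1 t (target 517.1 t)
  Al2O3: 378.3·0.003000 = 1.135 t (target 1.135 t)
  B2O3: 200.5·0.5596 = 112.2 t (target 112.2 t)
  ZnO: 81.91·0.9980 = 81.75 t (target 81.75 t)
Glass-mass closure: the batch minus its LOI: 999.9 t (summing oxide targets gives 1000 t; stated basis 1000 t — any gap is answer rounding).
Adding the batch up: Σ batch = 1103 t; loss to ignition Σ batch·LOI = 103.5 t; yield = glass ÷ total batch = 90.62%.

Batch per 1000 t frit:
  Sand: 378.3 t
  Talc: 221.7 t
  H3BO3: 200.5 t
  Zinc white: 81.91 t
  MgO: 221.0 t
Total batch = 1103 t; LOI loss = 103.5 t; yield = 90.62%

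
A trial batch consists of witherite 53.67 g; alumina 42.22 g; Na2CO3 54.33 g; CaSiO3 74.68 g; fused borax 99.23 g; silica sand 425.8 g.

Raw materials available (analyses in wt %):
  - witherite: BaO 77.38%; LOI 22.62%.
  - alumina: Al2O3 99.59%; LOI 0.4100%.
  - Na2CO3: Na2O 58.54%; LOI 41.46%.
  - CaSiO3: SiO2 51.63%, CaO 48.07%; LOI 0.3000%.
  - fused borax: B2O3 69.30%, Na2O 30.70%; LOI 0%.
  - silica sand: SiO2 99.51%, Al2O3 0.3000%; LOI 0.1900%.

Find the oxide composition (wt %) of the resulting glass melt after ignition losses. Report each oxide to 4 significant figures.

Glass mass = 714.1 g (batch 749.9 − LOI 35.87).
Composition: SiO2 64.74%, B2O3 9.630%, BaO 5.816%, Na2O 8.720%, Al2O3 6.067%, CaO 5.027%

Mid-chain values appear, rounded to 4 significant figures, as written — full precision is maintained from start to finish — a single rounding yields every reported result — all derived quantities are rebuilt from the batch weights on 714.1 g of glass at full precision (six oxide percentages, net glass mass, the totals, ignition loss, the yield), as given in the problem or the answer.
What the batch supplies per oxide:
  SiO2: 74.68·0.5163 + 425.8·0.9951 = 462.3 g
  B2O3: 99.23·0.6930 = 68.77 g
  BaO: 53.67·0.7738 = 41.53 g
  Na2O: 54.33·0.5854 + 99.23·0.3070 = 62.27 g
  Al2O3: 42.22·0.9959 + 425.8·0.003000 = 43.32 g
  CaO: 74.68·0.4807 = 35.90 g
LOI: 53.67·0.2262 + 42.22·0.004100 + 54.33·0.4146 + 74.68·0.003000 + 425.8·0.001900 = 35.87 g
Resulting glass, batch − LOI: 749.9 − 35.87 = 714.1 g (= Σ oxide masses)
percent share: oxide ÷ glass, ×100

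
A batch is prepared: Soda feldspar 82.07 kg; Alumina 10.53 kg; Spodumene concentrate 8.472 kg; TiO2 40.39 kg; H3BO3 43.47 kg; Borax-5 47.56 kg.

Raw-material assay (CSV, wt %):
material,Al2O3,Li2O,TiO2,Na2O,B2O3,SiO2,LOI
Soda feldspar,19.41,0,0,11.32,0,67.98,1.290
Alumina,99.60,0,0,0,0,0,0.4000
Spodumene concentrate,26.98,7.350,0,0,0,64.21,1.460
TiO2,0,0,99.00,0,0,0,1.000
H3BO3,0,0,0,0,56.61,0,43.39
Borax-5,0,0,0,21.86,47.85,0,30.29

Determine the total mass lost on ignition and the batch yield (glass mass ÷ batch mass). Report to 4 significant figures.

Values along the way appear rounded to four significant digits in the printout — each numeric step holds full precision in every operation; exactly one rounding lands on each reported result — derived quantities (ignition loss, the yield, six oxide percentages, net glass mass, totals) are re-derived in exact precision starting from the weights on 197.6 kg of glass as given in question or answer.
Material-by-material LOI:
  Soda feldspar: 82.07 × 0.01290 = 1.059 kg
  Alumina: 10.53 × 0.004000 = 0.04212 kg
  Spodumene concentrate: 8.472 × 0.01460 = 0.1237 kg
  TiO2: 40.39 × 0.01000 = 0.4039 kg
  H3BO3: 43.47 × 0.4339 = 18.86 kg
  Borax-5: 47.56 × 0.3029 = 14.41 kg
Total LOI = 34.90 kg
Glass = batch − LOI = 232.5 − 34.90 = 197.6 kg

LOI loss = 34.90 kg; glass = 197.6 kg; yield = 84.99%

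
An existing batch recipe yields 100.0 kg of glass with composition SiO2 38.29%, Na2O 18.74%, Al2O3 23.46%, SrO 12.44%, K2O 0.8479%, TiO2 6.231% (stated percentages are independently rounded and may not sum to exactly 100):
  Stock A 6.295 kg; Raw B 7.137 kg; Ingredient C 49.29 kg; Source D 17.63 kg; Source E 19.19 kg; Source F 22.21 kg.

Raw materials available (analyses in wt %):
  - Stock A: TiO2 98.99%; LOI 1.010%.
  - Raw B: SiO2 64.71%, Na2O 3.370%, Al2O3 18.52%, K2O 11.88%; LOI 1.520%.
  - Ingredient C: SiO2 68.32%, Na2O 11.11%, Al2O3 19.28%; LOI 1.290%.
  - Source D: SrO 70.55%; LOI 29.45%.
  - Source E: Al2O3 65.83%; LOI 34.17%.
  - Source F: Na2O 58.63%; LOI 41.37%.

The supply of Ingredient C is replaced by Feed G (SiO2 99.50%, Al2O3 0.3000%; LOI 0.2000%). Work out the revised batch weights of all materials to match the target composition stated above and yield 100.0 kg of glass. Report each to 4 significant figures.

Each numeric step runs at full float precision from start to finish — the intermediate values are displayed (rounded to four significant digits) when written out; every reported figure is rounded just once — derived quantities are carried in full precision (totals, LOI, six oxide percentages, glass mass, the yield) from the weighed amounts at 100.0 kg of glass as they appear in problem or answer.
Target masses of each oxide per 100.0 kg glass:
  SiO2: 38.29% × 100.0 = 38.29 kg
  Na2O: 18.74% × 100.0 = 18.74 kg
  Al2O3: 23.46% × 100.0 = 23.46 kg
  SrO: 12.44% × 100.0 = 12.44 kg
  K2O: 0.8479% × 100.0 = 0.8479 kg
  TiO2: 6.231% × 100.0 = 6.231 kg
Verifying the oxide balance on the weights just shown, per the basis as stated (each sum matches its target mass once rounding is allowed for):
  SiO2: 7.137·0.6471 + 33.84·0.9950 = 38.29 kg (target 38.29 kg)
  Na2O: 7.137·0.03370 + 31.55·0.5863 = 18.74 kg (target 18.74 kg)
  Al2O3: 7.137·0.1852 + 33.84·0.003000 + 33.48·0.6583 = 23.46 kg (target 23.46 kg)
  SrO: 17.63·0.7055 = 12.44 kg (target 12.44 kg)
  K2O: 7.137·0.1188 = 0.8479 kg (target 0.8479 kg)
  TiO2: 6.295·0.9899 = 6.231 kg (target 6.231 kg)
Glass-mass closure: batch total minus LOI = 100.0 kg (oxide target masses add up to 100.0 kg; versus the stated basis of 100.0 kg — rounding explains the deltas).
Batch total: Σ batch = 129.9 kg; the LOI term Σ batch·LOI equals 29.92 kg; the yield ratio, glass ÷ batch: 76.97%.

Revised batch per 100.0 kg glass:
  Stock A: 6.295 kg
  Raw B: 7.137 kg
  Feed G: 33.84 kg
  Source D: 17.63 kg
  Source E: 33.48 kg
  Source F: 31.55 kg
Total batch = 129.9 kg; LOI loss = 29.92 kg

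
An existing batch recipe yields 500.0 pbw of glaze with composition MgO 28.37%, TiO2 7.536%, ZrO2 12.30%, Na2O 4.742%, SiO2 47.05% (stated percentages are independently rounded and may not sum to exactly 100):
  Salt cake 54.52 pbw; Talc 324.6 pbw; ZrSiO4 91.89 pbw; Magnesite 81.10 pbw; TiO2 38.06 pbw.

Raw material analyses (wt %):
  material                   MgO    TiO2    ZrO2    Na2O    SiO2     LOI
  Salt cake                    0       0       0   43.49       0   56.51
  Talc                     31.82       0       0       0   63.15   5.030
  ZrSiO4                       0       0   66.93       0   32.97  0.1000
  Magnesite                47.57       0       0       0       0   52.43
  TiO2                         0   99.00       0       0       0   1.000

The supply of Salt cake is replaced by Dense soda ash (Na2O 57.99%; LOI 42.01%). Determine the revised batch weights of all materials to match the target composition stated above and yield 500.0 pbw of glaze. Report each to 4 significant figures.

Revised batch per 500.0 pbw glaze:
  Dense soda ash: 40.89 pbw
  Talc: 324.6 pbw
  ZrSiO4: 91.89 pbw
  Magnesite: 81.10 pbw
  TiO2: 38.06 pbw
Total batch = 576.5 pbw; LOI loss = 76.50 pbw

Working values are displayed with 4-significant-digit rounding in the working. All arithmetic keeps exact precision at every stage — exactly one rounding is applied to every reported result. Derived quantities are computed in full precision (the yield, five oxide percentages, LOI, the totals, net glass mass) starting from the weights at 500.0 pbw of glass as given in question or answer.
Target oxide masses per 500.0 pbw glaze:
  MgO: 28.37% × 500.0 = 141.8 pbw
  TiO2: 7.536% × 500.0 = 37.68 pbw
  ZrO2: 12.30% × 500.0 = 61.50 pbw
  Na2O: 4.742% × 500.0 = 23.71 pbw
  SiO2: 47.05% × 500.0 = 235.2 pbw
Mass-balance tally per oxide using the reported weights, on the stated basis (delivered sums recover each target within answer rounding):
  MgO: 324.6·0.3182 + 81.10·0.4757 = 141.9 pbw (target 141.8 pbw)
  TiO2: 38.06·0.9900 = 37.68 pbw (target 37.68 pbw)
  ZrO2: 91.89·0.6693 = 61.50 pbw (target 61.50 pbw)
  Na2O: 40.89·0.5799 = 23.71 pbw (target 23.71 pbw)
  SiO2: 324.6·0.6315 + 91.89·0.3297 = 235.3 pbw (target 235.2 pbw)
Mass balance on the glass: total charge less LOI = 500.0 pbw (targets for the oxides total 500.0 pbw; stated basis 500.0 pbw — differing by rounding only).
Summing the batch: Σ batch = 576.5 pbw; the LOI term Σ batch·LOI equals 76.50 pbw; glass ÷ batch gives a yield of 86.73%.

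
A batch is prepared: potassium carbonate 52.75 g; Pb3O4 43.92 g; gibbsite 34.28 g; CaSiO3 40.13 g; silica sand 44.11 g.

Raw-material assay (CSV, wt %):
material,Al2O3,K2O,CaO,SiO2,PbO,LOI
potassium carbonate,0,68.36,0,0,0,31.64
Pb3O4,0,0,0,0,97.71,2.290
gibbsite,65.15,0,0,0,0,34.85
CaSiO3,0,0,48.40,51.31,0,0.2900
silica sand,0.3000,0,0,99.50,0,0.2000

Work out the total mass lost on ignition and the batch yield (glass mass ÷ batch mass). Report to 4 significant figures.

LOI loss = 29.85 g; glass = 185.3 g; yield = 86.13%

Working values are shown rounded to 4 significant digits as written. The whole derivation carries exact precision in all steps — a single rounding completes each reported figure — all derived quantities, including the totals, five oxide percentages, glass mass, yield, ignition loss, are re-derived from the weighed amounts at 185.3 g of glass at full precision, exactly as printed in the problem or the answer.
Each material's LOI contribution:
  potassium carbonate: 52.75 × 0.3164 = 16.69 g
  Pb3O4: 43.92 × 0.02290 = 1.006 g
  gibbsite: 34.28 × 0.3485 = 11.95 g
  CaSiO3: 40.13 × 0.002900 = 0.1164 g
  silica sand: 44.11 × 0.002000 = 0.08822 g
Total LOI = 29.85 g
Glass = batch − LOI = 215.2 − 29.85 = 185.3 g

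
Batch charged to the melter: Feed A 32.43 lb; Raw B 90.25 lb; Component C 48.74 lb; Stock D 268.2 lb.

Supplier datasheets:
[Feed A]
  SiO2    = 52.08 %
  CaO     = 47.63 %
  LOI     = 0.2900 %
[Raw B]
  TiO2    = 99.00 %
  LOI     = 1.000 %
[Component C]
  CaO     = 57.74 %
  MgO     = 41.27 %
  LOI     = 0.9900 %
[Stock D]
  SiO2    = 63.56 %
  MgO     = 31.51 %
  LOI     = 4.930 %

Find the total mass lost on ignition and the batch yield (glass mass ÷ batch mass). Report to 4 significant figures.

LOI loss = 14.70 lb; glass = 424.9 lb; yield = 96.66%

Rounding to 4 significant digits applies to each mid-chain value as shown — the working math runs at full float precision at every stage — each reported value is rounded just once. Derived quantities (the totals, LOI, yield, glass mass, four oxide percentages) are carried from the weighed amounts on 424.9 lb of glass in full precision, exactly as printed in the problem or the answer.
Loss on ignition, line by line:
  Feed A: 32.43 × 0.002900 = 0.09405 lb
  Raw B: 90.25 × 0.01000 = 0.9025 lb
  Component C: 48.74 × 0.009900 = 0.4825 lb
  Stock D: 268.2 × 0.04930 = 13.22 lb
Total LOI = 14.70 lb
Glass = batch − LOI = 439.6 − 14.70 = 424.9 lb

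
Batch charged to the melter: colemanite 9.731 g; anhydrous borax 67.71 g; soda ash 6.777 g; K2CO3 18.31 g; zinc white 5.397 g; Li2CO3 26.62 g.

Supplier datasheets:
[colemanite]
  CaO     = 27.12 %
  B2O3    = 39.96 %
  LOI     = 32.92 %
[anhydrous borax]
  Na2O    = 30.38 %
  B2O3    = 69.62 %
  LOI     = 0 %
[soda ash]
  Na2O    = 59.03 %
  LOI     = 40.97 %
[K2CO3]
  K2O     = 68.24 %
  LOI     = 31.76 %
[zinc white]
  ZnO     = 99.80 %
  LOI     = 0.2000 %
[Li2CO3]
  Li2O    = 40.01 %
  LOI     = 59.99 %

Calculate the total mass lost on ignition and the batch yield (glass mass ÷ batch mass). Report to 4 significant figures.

LOI loss = 27.78 g; glass = 106.8 g; yield = 79.36%

Every computation holds full precision throughout; working values are shown (rounded to 4 significant digits) between the steps. A single rounding completes each reported result. Derived quantities, which include glass mass, LOI, the six compositions, the yield, totals, are recomputed at full precision, exactly as shown in question or answer, from the batch weights at 106.8 g of glass.
Loss on ignition, line by line:
  colemanite: 9.731 × 0.3292 = 3.203 g
  anhydrous borax: 67.71 × 0 = 0 g
  soda ash: 6.777 × 0.4097 = 2.777 g
  K2CO3: 18.31 × 0.3176 = 5.815 g
  zinc white: 5.397 × 0.002000 = 0.01079 g
  Li2CO3: 26.62 × 0.5999 = 15.97 g
Total LOI = 27.78 g
Glass = batch − LOI = 134.5 − 27.78 = 106.8 g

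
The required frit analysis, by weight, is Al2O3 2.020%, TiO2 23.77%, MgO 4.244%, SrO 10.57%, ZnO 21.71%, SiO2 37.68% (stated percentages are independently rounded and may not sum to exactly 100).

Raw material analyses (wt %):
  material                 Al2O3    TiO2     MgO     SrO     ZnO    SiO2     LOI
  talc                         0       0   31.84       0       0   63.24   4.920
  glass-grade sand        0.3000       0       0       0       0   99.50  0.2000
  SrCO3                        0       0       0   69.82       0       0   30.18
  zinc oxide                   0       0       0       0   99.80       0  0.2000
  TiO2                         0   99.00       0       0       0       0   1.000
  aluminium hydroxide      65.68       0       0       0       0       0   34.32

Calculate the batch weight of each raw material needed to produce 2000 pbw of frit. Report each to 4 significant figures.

Batch per 2000 pbw frit:
  talc: 266.6 pbw
  glass-grade sand: 588.0 pbw
  SrCO3: 302.8 pbw
  zinc oxide: 435.1 pbw
  TiO2: 480.2 pbw
  aluminium hydroxide: 58.82 pbw
Total batch = 2132 pbw; LOI loss = 131.5 pbw; yield = 93.83%

Rounding to four significant digits applies to each intermediate as printed. Full precision is carried from start to finish. Each reported figure takes exactly one rounding — all derived quantities are carried at full precision (the six compositions, the yield, net glass mass, the totals, LOI) from the weighed amounts per 2000 pbw of glass, exactly as shown in problem or answer.
The oxide mass targets at 2000 pbw frit:
  Al2O3: 2.020% × 2000 = 40.40 pbw
  TiO2: 23.77% × 2000 = 475.4 pbw
  MgO: 4.244% × 2000 = 84.88 pbw
  SrO: 10.57% × 2000 = 211.4 pbw
  ZnO: 21.71% × 2000 = 434.2 pbw
  SiO2: 37.68% × 2000 = 753.6 pbw
Verifying the oxide balance working from each reported weight, relative to the basis at hand (each sum matches its target mass inside rounding margins):
  Al2O3: 588.0·0.003000 + 58.82·0.6568 = 40.40 pbw (target 40.40 pbw)
  TiO2: 480.2·0.9900 = 475.4 pbw (target 475.4 pbw)
  MgO: 266.6·0.3184 = 84.89 pbw (target 84.88 pbw)
  SrO: 302.8·0.6982 = 211.4 pbw (target 211.4 pbw)
  ZnO: 435.1·0.9980 = 434.2 pbw (target 434.2 pbw)
  SiO2: 266.6·0.6324 + 588.0·0.9950 = 753.7 pbw (target 753.6 pbw)
Glass mass check: batch Σ − ignition loss = 2000 pbw (summing oxide targets gives 2000 pbw; versus the stated basis of 2000 pbw — gaps are rounding artifacts).
Whole-batch sum: Σ batch = 2132 pbw; LOI loss = Σ batch·LOI = 131.5 pbw; the yield ratio, glass ÷ batch: 93.83%.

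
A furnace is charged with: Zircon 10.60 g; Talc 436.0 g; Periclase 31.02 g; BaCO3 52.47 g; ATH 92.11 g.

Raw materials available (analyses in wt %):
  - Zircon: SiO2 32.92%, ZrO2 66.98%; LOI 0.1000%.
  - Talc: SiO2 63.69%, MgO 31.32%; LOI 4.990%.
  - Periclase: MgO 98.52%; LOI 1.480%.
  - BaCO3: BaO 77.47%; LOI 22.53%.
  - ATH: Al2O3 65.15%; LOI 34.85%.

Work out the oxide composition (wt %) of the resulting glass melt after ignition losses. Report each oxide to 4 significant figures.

Glass mass = 556.1 g (batch 622.2 − LOI 66.15).
Composition: Al2O3 10.79%, BaO 7.310%, SiO2 50.57%, MgO 30.05%, ZrO2 1.277%

All arithmetic keeps exact precision all the way through. Working values are printed, rounded to four significant digits, when written out — each reported number receives exactly one rounding — all derived quantities, including ignition loss, five oxide percentages, the yield, totals, glass mass, are computed from the weighed amounts for 556.1 g of glass at exact precision, as quoted within the problem or the answer.
Mass of each oxide from the mix:
  Al2O3: 92.11·0.6515 = 60.01 g
  BaO: 52.47·0.7747 = 40.65 g
  SiO2: 10.60·0.3292 + 436.0·0.6369 = 281.2 g
  MgO: 436.0·0.3132 + 31.02·0.9852 = 167.1 g
  ZrO2: 10.60·0.6698 = 7.100 g
LOI: 10.60·0.001000 + 436.0·0.04990 + 31.02·0.01480 + 52.47·0.2253 + 92.11·0.3485 = 66.15 g
Resulting glass, batch − LOI: 622.2 − 66.15 = 556.1 g (consistent with Σ oxide mass)
each wt % is 100 × oxide ÷ glass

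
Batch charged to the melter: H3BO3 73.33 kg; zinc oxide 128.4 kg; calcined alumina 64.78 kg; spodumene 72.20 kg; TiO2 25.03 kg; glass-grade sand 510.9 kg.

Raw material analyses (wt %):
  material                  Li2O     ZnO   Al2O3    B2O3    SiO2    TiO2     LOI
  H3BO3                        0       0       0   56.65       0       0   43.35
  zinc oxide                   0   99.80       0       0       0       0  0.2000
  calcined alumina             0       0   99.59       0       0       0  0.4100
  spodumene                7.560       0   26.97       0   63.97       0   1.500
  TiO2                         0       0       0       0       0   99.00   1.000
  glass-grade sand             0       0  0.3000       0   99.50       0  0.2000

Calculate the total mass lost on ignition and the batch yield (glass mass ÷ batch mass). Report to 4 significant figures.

Values along the way appear rounded off to 4 significant digits across the worked steps — every computation holds full precision at all times — every reported value is rounded once only. All derived quantities (ignition loss, six oxide percentages, net glass mass, the totals, the yield) are computed at full precision starting from the weights for 840.0 kg of glass, as they appear in the problem or the answer.
Per-material ignition loss:
  H3BO3: 73.33 × 0.4335 = 31.79 kg
  zinc oxide: 128.4 × 0.002000 = 0.2568 kg
  calcined alumina: 64.78 × 0.004100 = 0.2656 kg
  spodumene: 72.20 × 0.01500 = 1.083 kg
  TiO2: 25.03 × 0.01000 = 0.2503 kg
  glass-grade sand: 510.9 × 0.002000 = 1.022 kg
Total LOI = 34.67 kg
Glass = batch − LOI = 874.6 − 34.67 = 840.0 kg

LOI loss = 34.67 kg; glass = 840.0 kg; yield = 96.04%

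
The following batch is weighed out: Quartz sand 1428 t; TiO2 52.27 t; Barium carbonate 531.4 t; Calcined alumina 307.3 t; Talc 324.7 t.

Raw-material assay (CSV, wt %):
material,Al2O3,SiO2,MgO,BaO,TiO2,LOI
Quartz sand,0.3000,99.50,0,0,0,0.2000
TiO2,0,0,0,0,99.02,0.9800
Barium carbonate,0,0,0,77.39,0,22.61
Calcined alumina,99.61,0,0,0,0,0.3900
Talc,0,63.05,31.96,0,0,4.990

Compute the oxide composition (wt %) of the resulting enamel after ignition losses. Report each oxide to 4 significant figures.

Glass mass = 2503 t (batch 2644 − LOI 140.9).
Composition: Al2O3 12.40%, SiO2 64.95%, MgO 4.146%, BaO 16.43%, TiO2 2.068%

Intermediates are shown with 4-significant-figure rounding alongside each step — full precision is carried from start to finish; every reported number is rounded just once. Derived quantities, which include five oxide percentages, glass mass, the totals, ignition loss, yield, are re-derived in full precision, as quoted within the problem or answer text, starting from the weights at 2503 t of glass.
Delivered oxide masses:
  Al2O3: 1428·0.003000 + 307.3·0.9961 = 310.4 t
  SiO2: 1428·0.9950 + 324.7·0.6305 = 1626 t
  MgO: 324.7·0.3196 = 103.8 t
  BaO: 531.4·0.7739 = 411.3 t
  TiO2: 52.27·0.9902 = 51.76 t
LOI: 1428·0.002000 + 52.27·0.009800 + 531.4·0.2261 + 307.3·0.003900 + 324.7·0.04990 = 140.9 t
Net of LOI, the glass mass = 2644 − 140.9 = 2503 t (the oxide masses sum to this)
wt % = oxide mass / glass mass × 100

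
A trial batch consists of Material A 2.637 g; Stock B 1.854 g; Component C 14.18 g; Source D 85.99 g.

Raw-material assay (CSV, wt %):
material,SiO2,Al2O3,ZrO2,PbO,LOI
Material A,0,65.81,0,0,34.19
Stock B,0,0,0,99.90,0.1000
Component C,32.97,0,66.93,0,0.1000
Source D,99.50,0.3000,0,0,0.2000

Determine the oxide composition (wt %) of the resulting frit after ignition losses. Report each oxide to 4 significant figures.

Glass mass = 103.6 g (batch 104.7 − LOI 1.090).
Composition: SiO2 87.12%, Al2O3 1.925%, ZrO2 9.163%, PbO 1.788%

Intermediates are displayed, rounded to four significant figures, on the page; exact precision is maintained in all steps; each reported value carries a single rounding — all derived quantities are re-derived at full precision (net glass mass, ignition loss, the four compositions, the totals, yield) using the weight values for 103.6 g of glass, as given in the problem or the answer.
Oxide-by-oxide delivered mass:
  SiO2: 14.18·0.3297 + 85.99·0.9950 = 90.24 g
  Al2O3: 2.637·0.6581 + 85.99·0.003000 = 1.993 g
  ZrO2: 14.18·0.6693 = 9.491 g
  PbO: 1.854·0.9990 = 1.852 g
LOI: 2.637·0.3419 + 1.854·0.001000 + 14.18·0.001000 + 85.99·0.002000 = 1.090 g
Glass mass = batch − LOI = 104.7 − 1.090 = 103.6 g (the oxide masses sum to this)
each oxide over glass, ×100, is wt %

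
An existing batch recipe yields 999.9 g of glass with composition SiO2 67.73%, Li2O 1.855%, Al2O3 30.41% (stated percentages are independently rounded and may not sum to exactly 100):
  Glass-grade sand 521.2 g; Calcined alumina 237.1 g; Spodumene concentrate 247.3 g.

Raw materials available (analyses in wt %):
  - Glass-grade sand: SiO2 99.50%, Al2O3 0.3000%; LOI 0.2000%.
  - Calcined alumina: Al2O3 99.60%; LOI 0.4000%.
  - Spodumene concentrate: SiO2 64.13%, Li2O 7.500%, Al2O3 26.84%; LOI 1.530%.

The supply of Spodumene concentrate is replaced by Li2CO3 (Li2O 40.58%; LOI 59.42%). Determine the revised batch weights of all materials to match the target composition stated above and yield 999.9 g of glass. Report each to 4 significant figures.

Mid-chain values are printed, with 4-significant-figure rounding, alongside each step; the whole derivation keeps full float precision from first step to last; each reported number is rounded exactly once; derived quantities (LOI, the yield, net glass mass, three oxide percentages, totals) are recomputed starting from the weights for 999.9 g of glass in full float precision precisely as stated by the problem or the answer.
Oxide mass targets, per 999.9 g glass:
  SiO2: 67.73% × 999.9 = 677.2 g
  Li2O: 1.855% × 999.9 = 18.55 g
  Al2O3: 30.41% × 999.9 = 304.1 g
Checking each oxide sum working from each reported weight, per the basis as stated (summed amounts equal target values modulo rounding of the values):
  SiO2: 680.6·0.9950 = 677.2 g (target 677.2 g)
  Li2O: 45.71·0.4058 = 18.55 g (target 18.55 g)
  Al2O3: 680.6·0.003000 + 303.2·0.9960 = 304.0 g (target 304.1 g)
Glass-mass sanity pass: batch Σ − ignition loss = 999.8 g (the Σ of target masses is 999.9 g; the stated basis being 999.9 g — rounding explains the deltas).
Adding the batch up: Σ batch = 1030 g; ignition loss, Σ(batch × LOI) = 29.73 g; yield: glass divided by total = 97.11%.

Revised batch per 999.9 g glass:
  Glass-grade sand: 680.6 g
  Calcined alumina: 303.2 g
  Li2CO3: 45.71 g
Total batch = 1030 g; LOI loss = 29.73 g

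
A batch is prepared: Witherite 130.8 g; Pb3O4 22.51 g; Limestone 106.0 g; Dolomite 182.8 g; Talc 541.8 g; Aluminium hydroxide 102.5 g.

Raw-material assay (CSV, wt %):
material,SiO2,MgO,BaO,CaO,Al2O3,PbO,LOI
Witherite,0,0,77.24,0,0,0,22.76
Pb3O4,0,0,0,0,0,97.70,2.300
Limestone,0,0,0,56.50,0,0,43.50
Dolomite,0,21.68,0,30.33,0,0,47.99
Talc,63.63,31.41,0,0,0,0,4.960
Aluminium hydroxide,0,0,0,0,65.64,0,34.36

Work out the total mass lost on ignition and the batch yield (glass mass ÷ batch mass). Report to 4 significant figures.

Intermediates are printed, rounded to four significant figures, within the worked lines — the working math holds full precision end to end; every reported value is rounded just once — the derived quantities are recomputed in full float precision (the six compositions, ignition loss, the yield, net glass mass, totals) using the weight values per 860.2 g of glass as quoted within the question or the answer.
LOI of each material in turn:
  Witherite: 130.8 × 0.2276 = 29.77 g
  Pb3O4: 22.51 × 0.02300 = 0.5177 g
  Limestone: 106.0 × 0.4350 = 46.11 g
  Dolomite: 182.8 × 0.4799 = 87.73 g
  Talc: 541.8 × 0.04960 = 26.87 g
  Aluminium hydroxide: 102.5 × 0.3436 = 35.22 g
Total LOI = 226.2 g
Glass = batch − LOI = 1086 − 226.2 = 860.2 g

LOI loss = 226.2 g; glass = 860.2 g; yield = 79.18%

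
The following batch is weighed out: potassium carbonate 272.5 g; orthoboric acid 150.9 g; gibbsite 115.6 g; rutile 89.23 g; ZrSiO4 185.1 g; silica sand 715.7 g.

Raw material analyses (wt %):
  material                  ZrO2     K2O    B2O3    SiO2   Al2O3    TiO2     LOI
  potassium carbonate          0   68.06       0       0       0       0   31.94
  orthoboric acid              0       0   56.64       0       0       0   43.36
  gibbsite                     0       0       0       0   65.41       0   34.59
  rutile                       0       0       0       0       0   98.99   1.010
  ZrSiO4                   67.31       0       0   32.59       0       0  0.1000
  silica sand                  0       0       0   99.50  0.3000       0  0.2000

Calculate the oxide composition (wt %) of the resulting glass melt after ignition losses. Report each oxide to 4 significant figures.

Glass mass = 1334 g (batch 1529 − LOI 195.0).
Composition: ZrO2 9.339%, K2O 13.90%, B2O3 6.407%, SiO2 57.90%, Al2O3 5.829%, TiO2 6.621%

The intermediate values are shown, rounded to four significant figures, between the steps — each numeric step runs at full float precision through every step. Every reported number receives exactly one rounding; derived quantities are computed in exact precision (the totals, net glass mass, six oxide percentages, LOI, the yield) from the weighed amounts on 1334 g of glass, as they appear in the problem or the answer.
Delivered oxide masses:
  ZrO2: 185.1·0.6731 = 124.6 g
  K2O: 272.5·0.6806 = 185.5 g
  B2O3: 150.9·0.5664 = 85.47 g
  SiO2: 185.1·0.3259 + 715.7·0.9950 = 772.4 g
  Al2O3: 115.6·0.6541 + 715.7·0.003000 = 77.76 g
  TiO2: 89.23·0.9899 = 88.33 g
LOI: 272.5·0.3194 + 150.9·0.4336 + 115.6·0.3459 + 89.23·0.01010 + 185.1·0.001000 + 715.7·0.002000 = 195.0 g
The glass mass, total less LOI, = 1529 − 195.0 = 1334 g (= the summed oxide contributions)
wt %: oxide over glass, times 100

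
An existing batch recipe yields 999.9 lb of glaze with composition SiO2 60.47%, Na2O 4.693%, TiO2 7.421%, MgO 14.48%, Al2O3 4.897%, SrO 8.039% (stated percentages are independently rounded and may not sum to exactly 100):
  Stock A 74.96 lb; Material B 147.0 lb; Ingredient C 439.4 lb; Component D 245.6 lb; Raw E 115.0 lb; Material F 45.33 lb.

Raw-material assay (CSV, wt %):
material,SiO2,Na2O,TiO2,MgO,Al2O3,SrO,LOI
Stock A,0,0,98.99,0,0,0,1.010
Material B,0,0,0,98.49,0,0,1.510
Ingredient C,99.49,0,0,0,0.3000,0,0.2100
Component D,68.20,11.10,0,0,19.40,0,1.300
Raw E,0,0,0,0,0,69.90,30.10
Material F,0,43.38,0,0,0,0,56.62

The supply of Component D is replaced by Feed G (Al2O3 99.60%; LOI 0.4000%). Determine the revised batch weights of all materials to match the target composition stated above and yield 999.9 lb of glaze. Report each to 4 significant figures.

Revised batch per 999.9 lb glaze:
  Stock A: 74.96 lb
  Material B: 147.0 lb
  Ingredient C: 607.7 lb
  Feed G: 47.33 lb
  Raw E: 115.0 lb
  Material F: 108.2 lb
Total batch = 1100 lb; LOI loss = 100.3 lb

The whole derivation runs at full precision in all steps — values along the way are shown, rounded to four significant figures, in the printout; a single rounding finalizes each reported value — the derived quantities are rebuilt in full precision (the six compositions, ignition loss, totals, glass mass, the yield) using the weight values on 999.9 lb of glass, as quoted within the problem or the answer.
Oxide-by-oxide targets in 999.9 lb glaze:
  SiO2: 60.47% × 999.9 = 604.6 lb
  Na2O: 4.693% × 999.9 = 46.93 lb
  TiO2: 7.421% × 999.9 = 74.20 lb
  MgO: 14.48% × 999.9 = 144.8 lb
  Al2O3: 4.897% × 999.9 = 48.97 lb
  SrO: 8.039% × 999.9 = 80.38 lb
Oxide-by-oxide audit on the weights just shown, for the quoted basis mass (sums match the target masses given rounding of the digits):
  SiO2: 607.7·0.9949 = 604.6 lb (target 604.6 lb)
  Na2O: 108.2·0.4338 = 46.94 lb (target 46.93 lb)
  TiO2: 74.96·0.9899 = 74.20 lb (target 74.20 lb)
  MgO: 147.0·0.9849 = 144.8 lb (target 144.8 lb)
  Al2O3: 607.7·0.003000 + 47.33·0.9960 = 48.96 lb (target 48.97 lb)
  SrO: 115.0·0.6990 = 80.38 lb (target 80.38 lb)
The glass-mass cross-check: whole batch net of LOI = 999.9 lb (the Σ of target masses is 999.9 lb; versus the stated basis of 999.9 lb — rounding explains the deltas).
Total batch = Σ batch = 1100 lb; the LOI term Σ batch·LOI equals 100.3 lb; yield = glass ÷ total batch = 90.88%.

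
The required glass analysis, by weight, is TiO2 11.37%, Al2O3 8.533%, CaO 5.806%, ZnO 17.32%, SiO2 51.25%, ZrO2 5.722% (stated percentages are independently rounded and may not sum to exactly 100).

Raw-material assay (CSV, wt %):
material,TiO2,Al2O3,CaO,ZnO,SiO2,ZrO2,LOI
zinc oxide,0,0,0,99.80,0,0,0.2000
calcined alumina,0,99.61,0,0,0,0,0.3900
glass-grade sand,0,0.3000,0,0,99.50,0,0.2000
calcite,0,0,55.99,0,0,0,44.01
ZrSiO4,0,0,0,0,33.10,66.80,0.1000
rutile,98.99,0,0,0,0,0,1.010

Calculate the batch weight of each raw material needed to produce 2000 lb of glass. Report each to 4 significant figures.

Batch per 2000 lb glass:
  zinc oxide: 347.1 lb
  calcined alumina: 168.4 lb
  glass-grade sand: 973.2 lb
  calcite: 207.4 lb
  ZrSiO4: 171.3 lb
  rutile: 229.7 lb
Total batch = 2097 lb; LOI loss = 97.07 lb; yield = 95.37%

Each numeric step carries full precision through every step; intermediates are printed with 4-significant-digit rounding in the printout. A single rounding yields every reported result; derived quantities, which include net glass mass, the six compositions, yield, LOI, the totals, are carried at full float precision, as set out in the question or the answer, from the weighed amounts at 2000 lb of glass.
The oxide mass targets at 2000 lb glass:
  TiO2: 11.37% × 2000 = 227.4 lb
  Al2O3: 8.533% × 2000 = 170.7 lb
  CaO: 5.806% × 2000 = 116.1 lb
  ZnO: 17.32% × 2000 = 346.4 lb
  SiO2: 51.25% × 2000 = 1025 lb
  ZrO2: 5.722% × 2000 = 114.4 lb
Sums-versus-targets review with the batch weights as given, per the basis as stated (summed amounts equal target values exact up to rounding of places):
  TiO2: 229.7·0.9899 = 227.4 lb (target 227.4 lb)
  Al2O3: 168.4·0.9961 + 973.2·0.003000 = 170.7 lb (target 170.7 lb)
  CaO: 207.4·0.5599 = 116.1 lb (target 116.1 lb)
  ZnO: 347.1·0.9980 = 346.4 lb (target 346.4 lb)
  SiO2: 973.2·0.9950 + 171.3·0.3310 = 1025 lb (target 1025 lb)
  ZrO2: 171.3·0.6680 = 114.4 lb (target 114.4 lb)
Glass-mass closure: total charge less LOI = 2000 lb (oxide target masses add up to 2000 lb; stated basis 2000 lb — gaps are rounding artifacts).
Summing the batch: Σ batch = 2097 lb; LOI loss = Σ batch·LOI = 97.07 lb; glass ÷ batch gives a yield of 95.37%.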